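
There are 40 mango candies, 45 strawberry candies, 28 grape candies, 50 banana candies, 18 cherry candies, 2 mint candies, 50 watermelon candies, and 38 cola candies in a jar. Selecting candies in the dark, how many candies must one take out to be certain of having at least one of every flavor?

270

The hardest flavor to obtain is mint: we could draw every other candy first — 271 − 2 = 269 candies — without a single mint one.
The next draw must be mint, so 269 + 1 = 270.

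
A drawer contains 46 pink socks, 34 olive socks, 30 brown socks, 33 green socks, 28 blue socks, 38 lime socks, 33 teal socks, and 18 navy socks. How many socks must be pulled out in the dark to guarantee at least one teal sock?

228

To avoid teal socks as long as possible, exhaust the other 7 colors first.
The worst case draws every non-teal sock first: 46 + 34 + 30 + 33 + 28 + 38 + 18 = 227.
The next draw is then forced to be teal, giving 227 + 1 = 228.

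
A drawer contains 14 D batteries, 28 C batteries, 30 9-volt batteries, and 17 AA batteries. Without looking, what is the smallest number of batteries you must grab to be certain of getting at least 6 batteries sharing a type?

Treat the 4 types as pigeonholes.
The worst case takes 5 batteries of each type without reaching 6 of any: 4 × 5 = 20.
The next battery must bring some type to 6, so 20 + 1 = 21.

21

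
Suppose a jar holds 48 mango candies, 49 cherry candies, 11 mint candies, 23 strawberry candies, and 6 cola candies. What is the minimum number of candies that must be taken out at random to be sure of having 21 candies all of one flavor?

78

In the worst case we take at most 20 of each flavor, but all 11 mint and all 6 cola (fewer than 20), giving 20 + 20 + 11 + 20 + 6 = 77.
One more candy then forces some flavor to 21, so 77 + 1 = 78.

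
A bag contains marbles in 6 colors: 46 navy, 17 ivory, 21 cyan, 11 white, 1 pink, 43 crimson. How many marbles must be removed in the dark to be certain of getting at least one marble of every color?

139

The hardest color to obtain is pink: we could draw every other marble first — 139 − 1 = 138 marbles — without a single pink one.
The next draw must be pink, so 138 + 1 = 139.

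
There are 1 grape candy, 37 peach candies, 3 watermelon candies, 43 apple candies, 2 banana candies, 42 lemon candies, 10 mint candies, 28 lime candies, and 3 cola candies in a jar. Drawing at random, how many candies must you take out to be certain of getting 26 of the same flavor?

Treat the 9 flavors as pigeonholes.
In the worst case we take at most 25 of each flavor, but all 1 grape, all 3 watermelon, all 2 banana, all 10 mint, and all 3 cola (fewer than 25), giving 1 + 25 + 3 + 25 + 2 + 25 + 10 + 25 + 3 = 119.
One more candy then forces some flavor to 26, so 119 + 1 = 120.

120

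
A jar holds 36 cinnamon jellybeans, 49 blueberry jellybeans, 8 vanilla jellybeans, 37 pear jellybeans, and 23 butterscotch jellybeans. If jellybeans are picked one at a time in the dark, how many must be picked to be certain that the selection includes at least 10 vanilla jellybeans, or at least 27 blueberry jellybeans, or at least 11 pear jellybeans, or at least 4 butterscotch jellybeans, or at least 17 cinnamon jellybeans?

64

The worst case stops just short of every target: 16 cinnamon, 26 blueberry, all 8 vanilla, 10 pear, 3 butterscotch — 16 + 26 + 8 + 10 + 3 = 63 jellybeans.
One more jellybean must push some flavor to its target, so 63 + 1 = 64.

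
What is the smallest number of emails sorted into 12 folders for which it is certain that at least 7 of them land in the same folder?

There are 12 folders acting as pigeonholes.
With 12 × 6 = 72 emails we could place exactly 6 in each, with no class reaching 7.
One more forces some class to hold 7, so 72 + 1 = 73.

73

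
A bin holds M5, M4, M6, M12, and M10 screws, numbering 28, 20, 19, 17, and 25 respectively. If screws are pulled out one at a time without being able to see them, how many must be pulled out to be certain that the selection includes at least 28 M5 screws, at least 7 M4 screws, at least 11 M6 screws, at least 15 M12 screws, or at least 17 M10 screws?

74

Each of the 5 sizes has its own threshold; avoid all of them simultaneously.
The worst case stops just short of every target: 27 M5, 6 M4, 10 M6, 14 M12, 16 M10 — 27 + 6 + 10 + 14 + 16 = 73 screws.
One more screw must push some size to its target, so 73 + 1 = 74.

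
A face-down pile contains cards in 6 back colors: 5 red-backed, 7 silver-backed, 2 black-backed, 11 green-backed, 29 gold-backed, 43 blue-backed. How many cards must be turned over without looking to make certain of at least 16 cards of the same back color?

In the worst case we take at most 15 of each back color, but all 5 red-backed, all 7 silver-backed, all 2 black-backed, and all 11 green-backed (fewer than 15), giving 5 + 7 + 2 + 11 + 15 + 15 = 55.
One more card then forces some back color to 16, so 55 + 1 = 56.

56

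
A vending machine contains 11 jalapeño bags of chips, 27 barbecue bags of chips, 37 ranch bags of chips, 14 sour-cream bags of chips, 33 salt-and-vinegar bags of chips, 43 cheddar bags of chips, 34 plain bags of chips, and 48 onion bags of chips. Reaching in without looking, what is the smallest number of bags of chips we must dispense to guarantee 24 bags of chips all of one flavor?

164

Treat the 8 flavors as pigeonholes.
In the worst case we take at most 23 of each flavor, but all 11 jalapeño and all 14 sour-cream (fewer than 23), giving 11 + 23 + 23 + 14 + 23 + 23 + 23 + 23 = 163.
One more bag of chips then forces some flavor to 24, so 163 + 1 = 164.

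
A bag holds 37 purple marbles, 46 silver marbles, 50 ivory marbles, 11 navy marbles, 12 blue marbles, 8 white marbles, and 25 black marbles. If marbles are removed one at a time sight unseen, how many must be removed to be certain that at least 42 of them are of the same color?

Treat the 7 colors as pigeonholes.
In the worst case we take at most 41 of each color, but all 37 purple, all 11 navy, all 12 blue, all 8 white, and all 25 black (fewer than 41), giving 37 + 41 + 41 + 11 + 12 + 8 + 25 = 175.
One more marble then forces some color to 42, so 175 + 1 = 176.

176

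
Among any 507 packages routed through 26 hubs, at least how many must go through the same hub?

The 507 packages fall into 26 hubs.
If each of the 26 hubs held at most 19, the total would be at most 26 × 19 = 494 < 507, a contradiction.
So at least one holds ⌈507/26⌉ = 20.

20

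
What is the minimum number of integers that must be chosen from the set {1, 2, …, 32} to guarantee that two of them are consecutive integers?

17

Partition {1, …, 32} into 16 pairs: {1,2}, {3,4}, …, {31,32}.
Choosing 16 integers — say the 16 even numbers 2, 4, …, 32 — takes one from each pair and avoids the property.
Choosing 17 forces two into the same pair by pigeonhole, and those are consecutive. So 17.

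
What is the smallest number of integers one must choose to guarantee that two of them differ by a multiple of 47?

Two integers differ by a multiple of 47 exactly when they share a remainder mod 47.
There are 47 residue classes mod 47, so 47 integers can all lie in distinct classes.
One more integer must repeat a residue, giving a difference divisible by 47. So n = 47 + 1 = 48.

48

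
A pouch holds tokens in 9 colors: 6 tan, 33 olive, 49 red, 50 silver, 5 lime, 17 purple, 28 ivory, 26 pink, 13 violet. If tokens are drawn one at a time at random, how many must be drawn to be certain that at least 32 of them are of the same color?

189

Treat the 9 colors as pigeonholes.
In the worst case we take at most 31 of each color, but all 6 tan, all 5 lime, all 17 purple, all 28 ivory, all 26 pink, and all 13 violet (fewer than 31), giving 6 + 31 + 31 + 31 + 5 + 17 + 28 + 26 + 13 = 188.
One more token then forces some color to 32, so 188 + 1 = 189.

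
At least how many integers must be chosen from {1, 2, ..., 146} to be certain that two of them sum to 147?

74

Partition {1, …, 146} into 73 pairs: {1,146}, {2,145}, …, {73,74}.
Choosing 73 integers — say the integers 1 through 73 — takes one from each pair and avoids the property.
Choosing 74 forces two into the same pair by pigeonhole, and those sum to 147. So 74.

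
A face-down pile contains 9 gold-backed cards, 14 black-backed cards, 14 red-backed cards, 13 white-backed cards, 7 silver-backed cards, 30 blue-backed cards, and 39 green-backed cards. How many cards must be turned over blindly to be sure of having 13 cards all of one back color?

Treat the 7 back colors as pigeonholes.
In the worst case we take at most 12 of each back color, but all 9 gold-backed and all 7 silver-backed (fewer than 12), giving 9 + 12 + 12 + 12 + 7 + 12 + 12 = 76.
One more card then forces some back color to 13, so 76 + 1 = 77.

77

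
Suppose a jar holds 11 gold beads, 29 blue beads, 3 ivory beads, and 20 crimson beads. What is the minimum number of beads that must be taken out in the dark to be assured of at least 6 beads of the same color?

19

In the worst case we take at most 5 of each color, but all 3 ivory (fewer than 5), giving 5 + 5 + 3 + 5 = 18.
One more bead then forces some color to 6, so 18 + 1 = 19.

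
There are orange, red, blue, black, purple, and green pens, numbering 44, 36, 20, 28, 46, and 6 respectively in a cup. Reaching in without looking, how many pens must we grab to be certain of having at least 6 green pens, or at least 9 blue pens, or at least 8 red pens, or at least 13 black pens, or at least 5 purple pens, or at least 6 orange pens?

The worst case stops just short of every target: 5 orange, 7 red, 8 blue, 12 black, 4 purple, 5 green — 5 + 7 + 8 + 12 + 4 + 5 = 41 pens.
One more pen must push some ink color to its target, so 41 + 1 = 42.

42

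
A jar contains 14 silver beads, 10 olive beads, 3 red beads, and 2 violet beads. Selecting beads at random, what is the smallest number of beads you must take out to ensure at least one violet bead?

To avoid violet beads as long as possible, exhaust the other 3 colors first.
The worst case draws every non-violet bead first: 14 + 10 + 3 = 27.
The next draw is then forced to be violet, giving 27 + 1 = 28.

28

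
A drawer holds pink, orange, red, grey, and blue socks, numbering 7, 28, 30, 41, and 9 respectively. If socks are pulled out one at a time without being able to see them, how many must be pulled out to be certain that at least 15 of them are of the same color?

59

In the worst case we take at most 14 of each color, but all 7 pink and all 9 blue (fewer than 14), giving 7 + 14 + 14 + 14 + 9 = 58.
One more sock then forces some color to 15, so 58 + 1 = 59.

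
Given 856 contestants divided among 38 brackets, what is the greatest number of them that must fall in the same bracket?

23

If each of the 38 brackets held at most 22, the total would be at most 38 × 22 = 836 < 856, a contradiction.
So at least one holds ⌈856/38⌉ = 23.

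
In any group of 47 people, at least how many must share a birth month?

There are 12 months of the year, which serve as the pigeonholes.
If each of the 12 months of the year held at most 3, the total would be at most 12 × 3 = 36 < 47, a contradiction.
So at least one holds ⌈47/12⌉ = 4.

4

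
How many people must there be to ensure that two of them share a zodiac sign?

13

There are 12 zodiac signs acting as pigeonholes.
With 12 people we could place one in each, avoiding any repeat.
One more forces some class to hold 2, so 12 + 1 = 13.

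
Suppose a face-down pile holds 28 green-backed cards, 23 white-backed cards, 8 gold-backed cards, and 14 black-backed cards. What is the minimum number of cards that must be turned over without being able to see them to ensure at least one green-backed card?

To avoid green-backed cards as long as possible, exhaust the other 3 back colors first.
The worst case draws every non-green-backed card first: 23 + 8 + 14 = 45.
The next draw is then forced to be green-backed, giving 45 + 1 = 46.

46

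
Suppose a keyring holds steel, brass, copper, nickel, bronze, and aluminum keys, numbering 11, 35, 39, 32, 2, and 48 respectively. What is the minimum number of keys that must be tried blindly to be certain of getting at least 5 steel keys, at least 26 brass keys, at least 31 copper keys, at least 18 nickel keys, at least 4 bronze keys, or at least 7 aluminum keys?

85

The worst case stops just short of every target: 4 steel, 25 brass, 30 copper, 17 nickel, all 2 bronze, 6 aluminum — 4 + 25 + 30 + 17 + 2 + 6 = 84 keys.
One more key must push some type to its target, so 84 + 1 = 85.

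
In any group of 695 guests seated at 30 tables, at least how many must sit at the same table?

The 695 guests fall into 30 tables.
If each of the 30 tables held at most 23, the total would be at most 30 × 23 = 690 < 695, a contradiction.
So at least one holds ⌈695/30⌉ = 24.

24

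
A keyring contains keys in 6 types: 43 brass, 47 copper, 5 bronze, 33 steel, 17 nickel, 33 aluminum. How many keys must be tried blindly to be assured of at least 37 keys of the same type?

In the worst case we take at most 36 of each type, but all 5 bronze, all 33 steel, all 17 nickel, and all 33 aluminum (fewer than 36), giving 36 + 36 + 5 + 33 + 17 + 33 = 160.
One more key then forces some type to 37, so 160 + 1 = 161.

161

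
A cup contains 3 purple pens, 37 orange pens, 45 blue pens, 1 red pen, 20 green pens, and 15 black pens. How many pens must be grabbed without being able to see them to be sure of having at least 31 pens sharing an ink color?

100

Treat the 6 ink colors as pigeonholes.
In the worst case we take at most 30 of each ink color, but all 3 purple, all 1 red, all 20 green, and all 15 black (fewer than 30), giving 3 + 30 + 30 + 1 + 20 + 15 = 99.
One more pen then forces some ink color to 31, so 99 + 1 = 100.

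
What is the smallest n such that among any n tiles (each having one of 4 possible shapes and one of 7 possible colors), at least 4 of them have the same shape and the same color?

85

There are 4 × 7 = 28 (shape, color) combinations acting as pigeonholes.
With 28 × 3 = 84 tiles we could place exactly 3 in each, with no (shape, color) pair reaching 4.
One more forces some (shape, color) pair to hold 4, so 84 + 1 = 85.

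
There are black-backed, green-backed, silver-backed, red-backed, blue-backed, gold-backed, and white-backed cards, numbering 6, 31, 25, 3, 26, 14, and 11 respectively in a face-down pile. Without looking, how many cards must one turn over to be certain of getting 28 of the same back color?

113

Treat the 7 back colors as pigeonholes.
In the worst case we take at most 27 of each back color, but all 6 black-backed, all 25 silver-backed, all 3 red-backed, all 26 blue-backed, all 14 gold-backed, and all 11 white-backed (fewer than 27), giving 6 + 27 + 25 + 3 + 26 + 14 + 11 = 112.
One more card then forces some back color to 28, so 112 + 1 = 113.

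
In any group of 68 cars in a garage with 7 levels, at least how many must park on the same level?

10

The 68 cars fall into 7 levels.
If each of the 7 levels held at most 9, the total would be at most 7 × 9 = 63 < 68, a contradiction.
So at least one holds ⌈68/7⌉ = 10.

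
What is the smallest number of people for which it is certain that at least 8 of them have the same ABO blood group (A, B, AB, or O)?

29

There are 4 ABO blood groups acting as pigeonholes.
With 4 × 7 = 28 people we could place exactly 7 in each, with no class reaching 8.
One more forces some class to hold 8, so 28 + 1 = 29.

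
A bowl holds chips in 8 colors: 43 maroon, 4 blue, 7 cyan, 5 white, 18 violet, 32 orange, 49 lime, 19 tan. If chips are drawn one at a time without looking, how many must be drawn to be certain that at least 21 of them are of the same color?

114

In the worst case we take at most 20 of each color, but all 4 blue, all 7 cyan, all 5 white, all 18 violet, and all 19 tan (fewer than 20), giving 20 + 4 + 7 + 5 + 18 + 20 + 20 + 19 = 113.
One more chip then forces some color to 21, so 113 + 1 = 114.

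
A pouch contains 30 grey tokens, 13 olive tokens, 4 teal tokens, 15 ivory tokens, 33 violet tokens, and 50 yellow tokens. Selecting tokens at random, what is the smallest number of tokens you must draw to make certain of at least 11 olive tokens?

To avoid olive tokens as long as possible, exhaust the other 5 colors first.
The worst case draws every non-olive token first: 30 + 4 + 15 + 33 + 50 = 132.
The next 11 draws are then forced to be olive, giving 132 + 11 = 143.

143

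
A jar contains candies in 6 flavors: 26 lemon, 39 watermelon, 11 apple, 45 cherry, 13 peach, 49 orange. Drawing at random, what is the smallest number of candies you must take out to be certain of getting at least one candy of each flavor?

173

The hardest flavor to obtain is apple: we could draw every other candy first — 183 − 11 = 172 candies — without a single apple one.
The next draw must be apple, so 172 + 1 = 173.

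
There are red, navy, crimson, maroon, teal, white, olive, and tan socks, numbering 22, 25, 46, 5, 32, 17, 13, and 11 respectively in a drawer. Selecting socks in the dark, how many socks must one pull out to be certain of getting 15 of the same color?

In the worst case we take at most 14 of each color, but all 5 maroon, all 13 olive, and all 11 tan (fewer than 14), giving 14 + 14 + 14 + 5 + 14 + 14 + 13 + 11 = 99.
One more sock then forces some color to 15, so 99 + 1 = 100.

100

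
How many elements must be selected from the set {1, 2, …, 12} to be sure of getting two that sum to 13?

7

Partition {1, …, 12} into 6 pairs: {1,12}, {2,11}, …, {6,7}.
Choosing 6 integers — say the integers 1 through 6 — takes one from each pair and avoids the property.
Choosing 7 forces two into the same pair by pigeonhole, and those sum to 13. So 7.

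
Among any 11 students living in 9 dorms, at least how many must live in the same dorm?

2

The 11 students fall into 9 dorms.
If each of the 9 dorms held at most 1, the total would be at most 9 × 1 = 9 < 11, a contradiction.
So at least one holds ⌈11/9⌉ = 2.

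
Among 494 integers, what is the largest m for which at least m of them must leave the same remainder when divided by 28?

18

The 494 integers fall into 28 residue classes modulo 28.
If each of the 28 residue classes modulo 28 held at most 17, the total would be at most 28 × 17 = 476 < 494, a contradiction.
So at least one holds ⌈494/28⌉ = 18.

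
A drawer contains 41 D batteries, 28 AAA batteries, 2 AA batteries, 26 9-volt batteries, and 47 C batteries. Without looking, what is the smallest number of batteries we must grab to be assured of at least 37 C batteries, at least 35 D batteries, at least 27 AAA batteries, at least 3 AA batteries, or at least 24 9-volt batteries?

The worst case stops just short of every target: 34 D, 26 AAA, 2 AA, 23 9-volt, 36 C — 34 + 26 + 2 + 23 + 36 = 121 batteries.
One more battery must push some type to its target, so 121 + 1 = 122.

122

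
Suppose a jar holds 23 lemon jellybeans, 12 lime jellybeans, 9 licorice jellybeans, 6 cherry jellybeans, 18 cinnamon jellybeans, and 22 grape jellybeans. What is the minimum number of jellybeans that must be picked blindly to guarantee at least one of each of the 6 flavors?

85

The hardest flavor to obtain is cherry: we could draw every other jellybean first — 90 − 6 = 84 jellybeans — without a single cherry one.
The next draw must be cherry, so 84 + 1 = 85.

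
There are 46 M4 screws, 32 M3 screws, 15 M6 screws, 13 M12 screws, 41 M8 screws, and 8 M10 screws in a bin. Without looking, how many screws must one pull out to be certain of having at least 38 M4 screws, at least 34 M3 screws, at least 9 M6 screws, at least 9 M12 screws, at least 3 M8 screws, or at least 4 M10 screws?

91

The worst case stops just short of every target: 37 M4, all 32 M3, 8 M6, 8 M12, 2 M8, 3 M10 — 37 + 32 + 8 + 8 + 2 + 3 = 90 screws.
One more screw must push some size to its target, so 90 + 1 = 91.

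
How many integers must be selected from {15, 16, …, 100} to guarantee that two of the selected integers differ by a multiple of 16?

17

Use the pigeonhole principle on residue classes: group the integers by remainder mod 16; there are 16 residue classes, each nonempty in this range.
Choosing one from each class (16 integers) avoids any shared remainder.
One more choice must repeat a class, so two differ by a multiple of 16. Hence 16 + 1 = 17.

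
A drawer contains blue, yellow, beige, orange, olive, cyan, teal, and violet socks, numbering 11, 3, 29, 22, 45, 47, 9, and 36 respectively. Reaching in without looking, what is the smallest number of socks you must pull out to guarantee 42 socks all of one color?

193

Treat the 8 colors as pigeonholes.
In the worst case we take at most 41 of each color, but all 11 blue, all 3 yellow, all 29 beige, all 22 orange, all 9 teal, and all 36 violet (fewer than 41), giving 11 + 3 + 29 + 22 + 41 + 41 + 9 + 36 = 192.
One more sock then forces some color to 42, so 192 + 1 = 193.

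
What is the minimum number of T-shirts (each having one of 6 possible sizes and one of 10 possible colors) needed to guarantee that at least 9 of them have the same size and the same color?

481

There are 6 × 10 = 60 (size, color) combinations acting as pigeonholes.
With 60 × 8 = 480 T-shirts we could place exactly 8 in each, with no (size, color) pair reaching 9.
One more forces some (size, color) pair to hold 9, so 480 + 1 = 481.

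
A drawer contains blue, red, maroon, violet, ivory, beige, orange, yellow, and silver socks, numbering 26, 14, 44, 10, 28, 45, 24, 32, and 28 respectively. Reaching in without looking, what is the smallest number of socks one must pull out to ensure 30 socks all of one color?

In the worst case we take at most 29 of each color, but all 26 blue, all 14 red, all 10 violet, all 28 ivory, all 24 orange, and all 28 silver (fewer than 29), giving 26 + 14 + 29 + 10 + 28 + 29 + 24 + 29 + 28 = 217.
One more sock then forces some color to 30, so 217 + 1 = 218.

218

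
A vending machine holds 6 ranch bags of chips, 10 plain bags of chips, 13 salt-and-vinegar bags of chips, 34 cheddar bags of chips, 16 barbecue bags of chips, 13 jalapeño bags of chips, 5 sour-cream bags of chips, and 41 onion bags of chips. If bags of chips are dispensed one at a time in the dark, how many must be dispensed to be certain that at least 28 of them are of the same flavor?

118

In the worst case we take at most 27 of each flavor, but all 6 ranch, all 10 plain, all 13 salt-and-vinegar, all 16 barbecue, all 13 jalapeño, and all 5 sour-cream (fewer than 27), giving 6 + 10 + 13 + 27 + 16 + 13 + 5 + 27 = 117.
One more bag of chips then forces some flavor to 28, so 117 + 1 = 118.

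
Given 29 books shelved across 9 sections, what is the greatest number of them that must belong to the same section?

If each of the 9 sections held at most 3, the total would be at most 9 × 3 = 27 < 29, a contradiction.
So at least one holds ⌈29/9⌉ = 4.

4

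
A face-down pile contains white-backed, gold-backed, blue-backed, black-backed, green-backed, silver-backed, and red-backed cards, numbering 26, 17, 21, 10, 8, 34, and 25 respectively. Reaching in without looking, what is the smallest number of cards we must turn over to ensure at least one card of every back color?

The hardest back color to obtain is green-backed: we could draw every other card first — 141 − 8 = 133 cards — without a single green-backed one.
The next draw must be green-backed, so 133 + 1 = 134.

134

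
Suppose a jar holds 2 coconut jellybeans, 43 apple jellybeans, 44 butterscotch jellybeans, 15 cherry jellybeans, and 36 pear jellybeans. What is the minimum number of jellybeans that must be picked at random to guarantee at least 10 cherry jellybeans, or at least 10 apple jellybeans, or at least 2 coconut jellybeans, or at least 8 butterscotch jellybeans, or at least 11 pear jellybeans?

The worst case stops just short of every target: 1 coconut, 9 apple, 7 butterscotch, 9 cherry, 10 pear — 1 + 9 + 7 + 9 + 10 = 36 jellybeans.
One more jellybean must push some flavor to its target, so 36 + 1 = 37.

37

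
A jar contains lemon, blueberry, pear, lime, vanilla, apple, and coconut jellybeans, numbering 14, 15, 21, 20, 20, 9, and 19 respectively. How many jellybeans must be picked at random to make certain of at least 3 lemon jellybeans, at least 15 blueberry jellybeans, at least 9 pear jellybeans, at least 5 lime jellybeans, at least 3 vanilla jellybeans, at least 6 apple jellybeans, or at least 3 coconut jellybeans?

38

The worst case stops just short of every target: 2 lemon, 14 blueberry, 8 pear, 4 lime, 2 vanilla, 5 apple, 2 coconut — 2 + 14 + 8 + 4 + 2 + 5 + 2 = 37 jellybeans.
One more jellybean must push some flavor to its target, so 37 + 1 = 38.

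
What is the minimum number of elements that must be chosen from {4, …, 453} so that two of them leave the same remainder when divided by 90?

Group the integers by remainder mod 90; there are 90 residue classes, each nonempty in this range.
Choosing one from each class (90 integers) avoids any shared remainder.
One more choice must repeat a class, so two differ by a multiple of 90. Hence 90 + 1 = 91.

91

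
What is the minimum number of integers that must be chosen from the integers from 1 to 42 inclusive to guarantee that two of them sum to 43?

Partition {1, …, 42} into 21 pairs: {1,42}, {2,41}, …, {21,22}.
Choosing 21 integers — say the integers 1 through 21 — takes one from each pair and avoids the property.
Choosing 22 forces two into the same pair by pigeonhole, and those sum to 43. So 22.

22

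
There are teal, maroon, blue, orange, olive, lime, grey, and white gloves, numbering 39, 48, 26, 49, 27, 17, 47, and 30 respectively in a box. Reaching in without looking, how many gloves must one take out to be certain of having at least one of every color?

267

The hardest color to obtain is lime: we could draw every other glove first — 283 − 17 = 266 gloves — without a single lime one.
The next draw must be lime, so 266 + 1 = 267.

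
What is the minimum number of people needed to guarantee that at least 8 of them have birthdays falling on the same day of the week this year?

There are 7 days of the week acting as pigeonholes.
With 7 × 7 = 49 people we could place exactly 7 in each, with no class reaching 8.
One more forces some class to hold 8, so 49 + 1 = 50.

50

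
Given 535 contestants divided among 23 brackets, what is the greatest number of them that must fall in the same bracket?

If each of the 23 brackets held at most 23, the total would be at most 23 × 23 = 529 < 535, a contradiction.
So at least one holds ⌈535/23⌉ = 24.

24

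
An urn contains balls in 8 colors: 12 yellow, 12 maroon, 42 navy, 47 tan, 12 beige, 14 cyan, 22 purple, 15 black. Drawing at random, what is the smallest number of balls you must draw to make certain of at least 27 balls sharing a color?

140

In the worst case we take at most 26 of each color, but all 12 yellow, all 12 maroon, all 12 beige, all 14 cyan, all 22 purple, and all 15 black (fewer than 26), giving 12 + 12 + 26 + 26 + 12 + 14 + 22 + 15 = 139.
One more ball then forces some color to 27, so 139 + 1 = 140.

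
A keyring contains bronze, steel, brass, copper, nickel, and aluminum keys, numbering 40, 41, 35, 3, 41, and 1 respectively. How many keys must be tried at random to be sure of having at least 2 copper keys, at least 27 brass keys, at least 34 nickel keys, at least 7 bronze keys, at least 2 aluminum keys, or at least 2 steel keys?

The worst case stops just short of every target: 6 bronze, 1 steel, 26 brass, 1 copper, 33 nickel, 1 aluminum — 6 + 1 + 26 + 1 + 33 + 1 = 68 keys.
One more key must push some type to its target, so 68 + 1 = 69.

69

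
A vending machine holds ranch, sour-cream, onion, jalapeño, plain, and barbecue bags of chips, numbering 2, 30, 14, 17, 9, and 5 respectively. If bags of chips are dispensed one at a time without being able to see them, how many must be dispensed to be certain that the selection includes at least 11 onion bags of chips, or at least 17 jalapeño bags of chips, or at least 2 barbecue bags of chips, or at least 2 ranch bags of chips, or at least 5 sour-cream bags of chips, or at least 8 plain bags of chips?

The worst case stops just short of every target: 1 ranch, 4 sour-cream, 10 onion, 16 jalapeño, 7 plain, 1 barbecue — 1 + 4 + 10 + 16 + 7 + 1 = 39 bags of chips.
One more bag of chips must push some flavor to its target, so 39 + 1 = 40.

40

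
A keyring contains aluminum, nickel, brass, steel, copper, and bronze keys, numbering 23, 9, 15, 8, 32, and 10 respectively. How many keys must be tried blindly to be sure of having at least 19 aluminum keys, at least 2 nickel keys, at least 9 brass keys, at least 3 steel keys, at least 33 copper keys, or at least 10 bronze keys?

71

Each of the 6 types has its own threshold; avoid all of them simultaneously.
The worst case stops just short of every target: 18 aluminum, 1 nickel, 8 brass, 2 steel, 32 copper, 9 bronze — 18 + 1 + 8 + 2 + 32 + 9 = 70 keys.
One more key must push some type to its target, so 70 + 1 = 71.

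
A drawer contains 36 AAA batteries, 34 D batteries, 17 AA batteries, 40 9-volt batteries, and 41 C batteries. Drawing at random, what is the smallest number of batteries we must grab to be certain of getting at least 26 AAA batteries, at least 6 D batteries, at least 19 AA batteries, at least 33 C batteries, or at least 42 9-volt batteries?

120

The worst case stops just short of every target: 25 AAA, 5 D, all 17 AA, all 40 9-volt, 32 C — 25 + 5 + 17 + 40 + 32 = 119 batteries.
One more battery must push some type to its target, so 119 + 1 = 120.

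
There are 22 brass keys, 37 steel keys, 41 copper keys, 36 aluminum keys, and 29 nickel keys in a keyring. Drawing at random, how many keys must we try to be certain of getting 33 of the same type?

148

In the worst case we take at most 32 of each type, but all 22 brass and all 29 nickel (fewer than 32), giving 22 + 32 + 32 + 32 + 29 = 147.
One more key then forces some type to 33, so 147 + 1 = 148.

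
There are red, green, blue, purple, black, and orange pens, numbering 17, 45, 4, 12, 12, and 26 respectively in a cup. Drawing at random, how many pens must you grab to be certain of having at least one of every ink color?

113

The hardest ink color to obtain is blue: we could draw every other pen first — 116 − 4 = 112 pens — without a single blue one.
The next draw must be blue, so 112 + 1 = 113.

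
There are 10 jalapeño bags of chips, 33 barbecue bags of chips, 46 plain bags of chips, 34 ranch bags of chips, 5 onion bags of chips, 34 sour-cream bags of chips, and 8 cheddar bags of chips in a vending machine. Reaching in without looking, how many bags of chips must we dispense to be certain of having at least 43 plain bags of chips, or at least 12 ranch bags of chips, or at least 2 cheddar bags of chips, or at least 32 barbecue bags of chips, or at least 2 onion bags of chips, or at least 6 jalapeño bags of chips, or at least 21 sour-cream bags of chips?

112

The worst case stops just short of every target: 5 jalapeño, 31 barbecue, 42 plain, 11 ranch, 1 onion, 20 sour-cream, 1 cheddar — 5 + 31 + 42 + 11 + 1 + 20 + 1 = 111 bags of chips.
One more bag of chips must push some flavor to its target, so 111 + 1 = 112.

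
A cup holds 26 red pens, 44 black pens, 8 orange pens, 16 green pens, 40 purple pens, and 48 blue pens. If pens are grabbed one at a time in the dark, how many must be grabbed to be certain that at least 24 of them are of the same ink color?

117

Treat the 6 ink colors as pigeonholes.
In the worst case we take at most 23 of each ink color, but all 8 orange and all 16 green (fewer than 23), giving 23 + 23 + 8 + 16 + 23 + 23 = 116.
One more pen then forces some ink color to 24, so 116 + 1 = 117.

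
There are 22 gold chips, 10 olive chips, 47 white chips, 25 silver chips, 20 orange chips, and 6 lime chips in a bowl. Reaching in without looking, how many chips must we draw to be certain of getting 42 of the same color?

Treat the 6 colors as pigeonholes.
In the worst case we take at most 41 of each color, but all 22 gold, all 10 olive, all 25 silver, all 20 orange, and all 6 lime (fewer than 41), giving 22 + 10 + 41 + 25 + 20 + 6 = 124.
One more chip then forces some color to 42, so 124 + 1 = 125.

125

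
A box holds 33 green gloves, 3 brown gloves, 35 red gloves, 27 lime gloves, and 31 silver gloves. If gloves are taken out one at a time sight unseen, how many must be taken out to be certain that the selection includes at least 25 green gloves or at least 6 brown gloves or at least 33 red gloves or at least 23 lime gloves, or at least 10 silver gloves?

91

The worst case stops just short of every target: 24 green, all 3 brown, 32 red, 22 lime, 9 silver — 24 + 3 + 32 + 22 + 9 = 90 gloves.
One more glove must push some color to its target, so 90 + 1 = 91.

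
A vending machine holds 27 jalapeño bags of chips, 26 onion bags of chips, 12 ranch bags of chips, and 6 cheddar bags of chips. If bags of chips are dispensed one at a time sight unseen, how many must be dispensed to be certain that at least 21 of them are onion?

66

To avoid onion bags of chips as long as possible, exhaust the other 3 flavors first.
The worst case draws every non-onion bag of chips first: 27 + 12 + 6 = 45.
The next 21 draws are then forced to be onion, giving 45 + 21 = 66.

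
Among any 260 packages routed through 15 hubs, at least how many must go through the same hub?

The 260 packages fall into 15 hubs.
If each of the 15 hubs held at most 17, the total would be at most 15 × 17 = 255 < 260, a contradiction.
So at least one holds ⌈260/15⌉ = 18.

18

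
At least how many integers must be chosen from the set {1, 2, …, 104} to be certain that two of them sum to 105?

Partition {1, …, 104} into 52 pairs: {1,104}, {2,103}, …, {52,53}.
Choosing 52 integers — say the integers 1 through 52 — takes one from each pair and avoids the property.
Choosing 53 forces two into the same pair by pigeonhole, and those sum to 105. So 53.

53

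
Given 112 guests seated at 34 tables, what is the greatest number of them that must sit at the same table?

The 112 guests fall into 34 tables.
If each of the 34 tables held at most 3, the total would be at most 34 × 3 = 102 < 112, a contradiction.
So at least one holds ⌈112/34⌉ = 4.

4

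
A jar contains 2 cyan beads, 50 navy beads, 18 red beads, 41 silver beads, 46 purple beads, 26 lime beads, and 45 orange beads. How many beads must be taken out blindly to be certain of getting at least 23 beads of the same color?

Treat the 7 colors as pigeonholes.
In the worst case we take at most 22 of each color, but all 2 cyan and all 18 red (fewer than 22), giving 2 + 22 + 18 + 22 + 22 + 22 + 22 = 130.
One more bead then forces some color to 23, so 130 + 1 = 131.

131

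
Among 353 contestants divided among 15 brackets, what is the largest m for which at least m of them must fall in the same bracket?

24

If each of the 15 brackets held at most 23, the total would be at most 15 × 23 = 345 < 353, a contradiction.
So at least one holds ⌈353/15⌉ = 24.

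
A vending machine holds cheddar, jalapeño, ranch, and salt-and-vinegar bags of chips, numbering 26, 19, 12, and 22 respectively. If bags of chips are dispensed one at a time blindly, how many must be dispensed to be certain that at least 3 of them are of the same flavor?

The worst case takes 2 bags of chips of each flavor without reaching 3 of any: 4 × 2 = 8.
The next bag of chips must bring some flavor to 3, so 8 + 1 = 9.

9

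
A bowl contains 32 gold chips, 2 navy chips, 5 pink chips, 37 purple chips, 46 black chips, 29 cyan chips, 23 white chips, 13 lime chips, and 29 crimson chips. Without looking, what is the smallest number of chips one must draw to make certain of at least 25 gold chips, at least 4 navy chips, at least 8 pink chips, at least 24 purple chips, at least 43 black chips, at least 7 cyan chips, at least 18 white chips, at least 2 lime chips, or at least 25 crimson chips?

The worst case stops just short of every target: 24 gold, all 2 navy, all 5 pink, 23 purple, 42 black, 6 cyan, 17 white, 1 lime, 24 crimson — 24 + 2 + 5 + 23 + 42 + 6 + 17 + 1 + 24 = 144 chips.
One more chip must push some color to its target, so 144 + 1 = 145.

145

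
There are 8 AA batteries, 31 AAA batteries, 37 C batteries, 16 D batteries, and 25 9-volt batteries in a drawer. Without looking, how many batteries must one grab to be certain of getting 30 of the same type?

In the worst case we take at most 29 of each type, but all 8 AA, all 16 D, and all 25 9-volt (fewer than 29), giving 8 + 29 + 29 + 16 + 25 = 107.
One more battery then forces some type to 30, so 107 + 1 = 108.

108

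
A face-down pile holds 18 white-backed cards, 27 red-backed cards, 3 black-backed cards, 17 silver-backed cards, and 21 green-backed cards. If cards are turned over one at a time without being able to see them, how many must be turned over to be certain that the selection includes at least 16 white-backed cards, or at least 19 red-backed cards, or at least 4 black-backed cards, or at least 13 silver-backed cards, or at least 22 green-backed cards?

Each of the 5 back colors has its own threshold; avoid all of them simultaneously.
The worst case stops just short of every target: 15 white-backed, 18 red-backed, 3 black-backed, 12 silver-backed, 21 green-backed — 15 + 18 + 3 + 12 + 21 = 69 cards.
One more card must push some back color to its target, so 69 + 1 = 70.

70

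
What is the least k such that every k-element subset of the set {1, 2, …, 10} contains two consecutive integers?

Partition {1, …, 10} into 5 pairs: {1,2}, {3,4}, …, {9,10}.
Choosing 5 integers — say the 5 even numbers 2, 4, …, 10 — takes one from each pair and avoids the property.
Choosing 6 forces two into the same pair by pigeonhole, and those are consecutive. So 6.

6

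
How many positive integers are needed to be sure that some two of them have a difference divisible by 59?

60

Use the pigeonhole principle on residue classes: two integers differ by a multiple of 59 exactly when they share a remainder mod 59.
There are 59 residue classes mod 59, so 59 integers can all lie in distinct classes.
One more integer must repeat a residue, giving a difference divisible by 59. So n = 59 + 1 = 60.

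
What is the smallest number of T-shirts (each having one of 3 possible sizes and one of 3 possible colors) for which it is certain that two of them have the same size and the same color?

10

There are 3 × 3 = 9 (size, color) combinations acting as pigeonholes.
With 9 T-shirts we could place one in each, avoiding any repeat.
One more forces some (size, color) pair to hold 2, so 9 + 1 = 10.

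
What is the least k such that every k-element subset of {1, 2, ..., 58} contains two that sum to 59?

30

Partition {1, …, 58} into 29 pairs: {1,58}, {2,57}, …, {29,30}.
Choosing 29 integers — say the integers 1 through 29 — takes one from each pair and avoids the property.
Choosing 30 forces two into the same pair by pigeonhole, and those sum to 59. So 30.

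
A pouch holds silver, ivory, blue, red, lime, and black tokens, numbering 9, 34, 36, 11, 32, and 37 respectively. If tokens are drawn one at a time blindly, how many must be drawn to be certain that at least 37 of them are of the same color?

159

In the worst case we take at most 36 of each color, but all 9 silver, all 34 ivory, all 11 red, and all 32 lime (fewer than 36), giving 9 + 34 + 36 + 11 + 32 + 36 = 158.
One more token then forces some color to 37, so 158 + 1 = 159.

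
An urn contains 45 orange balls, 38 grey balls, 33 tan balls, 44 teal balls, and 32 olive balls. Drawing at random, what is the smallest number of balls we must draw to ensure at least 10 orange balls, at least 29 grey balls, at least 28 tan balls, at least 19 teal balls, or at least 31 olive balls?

113

The worst case stops just short of every target: 9 orange, 28 grey, 27 tan, 18 teal, 30 olive — 9 + 28 + 27 + 18 + 30 = 112 balls.
One more ball must push some color to its target, so 112 + 1 = 113.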